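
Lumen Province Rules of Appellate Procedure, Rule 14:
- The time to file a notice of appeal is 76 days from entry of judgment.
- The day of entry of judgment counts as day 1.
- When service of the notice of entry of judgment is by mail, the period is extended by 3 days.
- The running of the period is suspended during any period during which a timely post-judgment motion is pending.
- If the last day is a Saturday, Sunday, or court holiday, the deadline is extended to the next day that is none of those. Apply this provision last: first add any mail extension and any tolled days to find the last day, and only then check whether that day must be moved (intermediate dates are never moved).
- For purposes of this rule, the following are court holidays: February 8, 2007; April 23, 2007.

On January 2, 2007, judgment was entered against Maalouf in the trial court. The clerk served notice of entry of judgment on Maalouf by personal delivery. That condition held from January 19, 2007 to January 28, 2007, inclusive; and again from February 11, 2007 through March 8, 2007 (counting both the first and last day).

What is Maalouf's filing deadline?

Counting January 2, 2007 as day 1, day 76 is March 18, 2007.
Service was not by mail, so no mail extension applies.
From January 19, 2007 through January 28, 2007 inclusive is 10 days; tolling adds 10 days: March 18, 2007 + 10 days = March 28, 2007.
From February 11, 2007 through March 8, 2007 inclusive is 26 days; tolling adds 26 days: March 28, 2007 + 26 days = April 23, 2007.
April 23, 2007 is a listed holiday. The next qualifying day is April 24, 2007.

April 24, 2007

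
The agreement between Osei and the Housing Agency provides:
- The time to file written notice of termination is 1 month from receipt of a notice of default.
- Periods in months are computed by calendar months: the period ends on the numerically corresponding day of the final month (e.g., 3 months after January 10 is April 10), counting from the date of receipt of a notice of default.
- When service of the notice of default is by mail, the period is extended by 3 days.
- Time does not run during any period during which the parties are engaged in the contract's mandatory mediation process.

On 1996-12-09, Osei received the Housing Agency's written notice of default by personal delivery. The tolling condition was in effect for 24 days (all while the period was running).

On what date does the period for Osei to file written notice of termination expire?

February 2, 1997

1 month after 1996-12-09 is January 9, 1997.
Service was not by mail, so no mail extension applies.
Tolling adds 24 days: January 9, 1997 + 24 days = February 2, 1997.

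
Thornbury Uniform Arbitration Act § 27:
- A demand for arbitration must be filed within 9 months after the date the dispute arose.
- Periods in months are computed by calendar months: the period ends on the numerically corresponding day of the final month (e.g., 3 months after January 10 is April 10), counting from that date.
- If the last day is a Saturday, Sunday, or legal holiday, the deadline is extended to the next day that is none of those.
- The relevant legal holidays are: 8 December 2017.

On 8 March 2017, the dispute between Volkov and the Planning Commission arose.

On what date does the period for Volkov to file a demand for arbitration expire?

December 11, 2017

9 months after 8 March 2017 is December 8, 2017.
December 8, 2017 is a listed holiday; December 9, 2017 is Saturday; December 10, 2017 is Sunday. The next qualifying day is December 11, 2017.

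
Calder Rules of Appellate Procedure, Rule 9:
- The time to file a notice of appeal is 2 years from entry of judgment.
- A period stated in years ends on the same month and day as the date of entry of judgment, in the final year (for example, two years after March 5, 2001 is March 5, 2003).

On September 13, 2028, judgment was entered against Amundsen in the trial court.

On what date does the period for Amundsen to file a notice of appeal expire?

September 13, 2030

2 years after September 13, 2028 is September 13, 2030.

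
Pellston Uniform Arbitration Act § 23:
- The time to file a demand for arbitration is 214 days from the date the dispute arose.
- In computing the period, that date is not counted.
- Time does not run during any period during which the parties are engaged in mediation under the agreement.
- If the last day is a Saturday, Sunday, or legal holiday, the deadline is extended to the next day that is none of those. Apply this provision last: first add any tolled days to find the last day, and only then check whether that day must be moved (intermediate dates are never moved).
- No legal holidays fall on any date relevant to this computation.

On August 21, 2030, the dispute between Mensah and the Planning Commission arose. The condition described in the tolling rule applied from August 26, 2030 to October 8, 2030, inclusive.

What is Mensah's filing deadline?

214 days after August 21, 2030 is March 23, 2031.
From August 26, 2030 through October 8, 2030 inclusive is 44 days; tolling adds 44 days: March 23, 2031 + 44 days = May 6, 2031.
May 6, 2031 is a Tuesday and not a legal holiday, so no extension applies.

May 6, 2031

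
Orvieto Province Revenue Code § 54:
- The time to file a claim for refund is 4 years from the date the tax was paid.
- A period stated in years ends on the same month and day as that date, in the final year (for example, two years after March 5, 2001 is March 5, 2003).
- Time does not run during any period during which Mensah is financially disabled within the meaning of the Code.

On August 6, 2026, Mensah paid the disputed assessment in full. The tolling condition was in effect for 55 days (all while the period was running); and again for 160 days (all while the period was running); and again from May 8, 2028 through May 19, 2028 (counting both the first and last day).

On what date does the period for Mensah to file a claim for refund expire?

4 years after August 6, 2026 is August 6, 2030.
Tolling adds 55 days: August 6, 2030 + 55 days = September 30, 2030.
Tolling adds 160 days: September 30, 2030 + 160 days = March 9, 2031.
From May 8, 2028 through May 19, 2028 inclusive is 12 days; tolling adds 12 days: March 9, 2031 + 12 days = March 21, 2031.

March 21, 2031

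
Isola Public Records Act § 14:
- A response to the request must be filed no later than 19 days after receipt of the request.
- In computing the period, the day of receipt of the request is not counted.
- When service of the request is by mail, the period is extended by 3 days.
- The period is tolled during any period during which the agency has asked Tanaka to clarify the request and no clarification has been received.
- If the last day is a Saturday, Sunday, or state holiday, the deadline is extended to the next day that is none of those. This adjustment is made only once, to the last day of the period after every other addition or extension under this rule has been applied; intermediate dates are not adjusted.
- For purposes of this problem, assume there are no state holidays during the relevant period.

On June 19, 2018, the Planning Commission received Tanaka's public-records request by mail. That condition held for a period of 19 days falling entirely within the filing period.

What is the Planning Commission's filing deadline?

19 days after June 19, 2018 is July 8, 2018.
Service was by mail, adding 3 days: July 8, 2018 + 3 days = July 11, 2018.
Tolling adds 19 days: July 11, 2018 + 19 days = July 30, 2018.
July 30, 2018 is a Monday and not a state holiday, so no extension applies.

July 30, 2018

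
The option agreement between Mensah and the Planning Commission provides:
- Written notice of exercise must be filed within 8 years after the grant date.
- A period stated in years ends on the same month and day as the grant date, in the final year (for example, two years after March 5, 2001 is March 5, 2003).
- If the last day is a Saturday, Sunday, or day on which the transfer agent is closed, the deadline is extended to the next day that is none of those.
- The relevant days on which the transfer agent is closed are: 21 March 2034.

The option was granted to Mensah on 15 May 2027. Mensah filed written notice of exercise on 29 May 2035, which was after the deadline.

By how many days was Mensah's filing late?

8 years after 15 May 2027 is May 15, 2035.
May 15, 2035 is a Tuesday and not a day on which the transfer agent is closed, so no extension applies.
The deadline is May 15, 2035; from May 15, 2035 to May 29, 2035 is 14 days.

14 days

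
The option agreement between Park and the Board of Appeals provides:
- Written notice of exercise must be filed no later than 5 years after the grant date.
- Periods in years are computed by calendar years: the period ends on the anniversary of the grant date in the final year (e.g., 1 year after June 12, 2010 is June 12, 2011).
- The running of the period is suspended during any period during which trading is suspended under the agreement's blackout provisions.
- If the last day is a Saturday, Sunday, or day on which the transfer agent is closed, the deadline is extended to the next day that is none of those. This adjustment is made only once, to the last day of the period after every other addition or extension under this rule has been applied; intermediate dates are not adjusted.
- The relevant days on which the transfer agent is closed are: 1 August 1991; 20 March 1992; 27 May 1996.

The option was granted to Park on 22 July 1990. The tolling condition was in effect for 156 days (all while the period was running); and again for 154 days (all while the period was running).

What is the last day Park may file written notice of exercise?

May 28, 1996

5 years after 22 July 1990 is July 22, 1995.
Tolling adds 156 days: July 22, 1995 + 156 days = December 25, 1995.
Tolling adds 154 days: December 25, 1995 + 154 days = May 27, 1996.
May 27, 1996 is a listed holiday. The next qualifying day is May 28, 1996.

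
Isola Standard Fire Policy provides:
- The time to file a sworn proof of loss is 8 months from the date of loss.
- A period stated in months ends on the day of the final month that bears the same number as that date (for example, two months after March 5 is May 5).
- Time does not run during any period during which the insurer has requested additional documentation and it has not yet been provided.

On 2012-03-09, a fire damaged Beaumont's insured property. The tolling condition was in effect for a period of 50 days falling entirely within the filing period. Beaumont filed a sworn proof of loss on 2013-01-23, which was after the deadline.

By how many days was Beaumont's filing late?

8 months after 2012-03-09 is November 9, 2012.
Tolling adds 50 days: November 9, 2012 + 50 days = December 29, 2012.
The deadline is December 29, 2012; from December 29, 2012 to January 23, 2013 is 25 days.

25 days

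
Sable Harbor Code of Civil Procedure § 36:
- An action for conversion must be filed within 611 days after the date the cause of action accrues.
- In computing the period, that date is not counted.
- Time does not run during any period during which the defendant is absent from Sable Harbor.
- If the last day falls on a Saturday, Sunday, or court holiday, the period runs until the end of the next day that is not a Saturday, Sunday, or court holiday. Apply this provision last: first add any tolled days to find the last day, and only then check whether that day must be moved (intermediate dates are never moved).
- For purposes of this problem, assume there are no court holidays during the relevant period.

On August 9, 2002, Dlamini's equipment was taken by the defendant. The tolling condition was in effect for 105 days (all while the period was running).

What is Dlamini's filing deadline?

July 26, 2004

611 days after August 9, 2002 is April 11, 2004.
Tolling adds 105 days: April 11, 2004 + 105 days = July 25, 2004.
July 25, 2004 is Sunday. The next qualifying day is July 26, 2004.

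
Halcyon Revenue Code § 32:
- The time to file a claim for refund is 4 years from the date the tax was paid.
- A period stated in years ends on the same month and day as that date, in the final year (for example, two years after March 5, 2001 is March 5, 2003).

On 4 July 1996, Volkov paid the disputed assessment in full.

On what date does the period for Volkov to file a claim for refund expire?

4 years after 4 July 1996 is July 4, 2000.

July 4, 2000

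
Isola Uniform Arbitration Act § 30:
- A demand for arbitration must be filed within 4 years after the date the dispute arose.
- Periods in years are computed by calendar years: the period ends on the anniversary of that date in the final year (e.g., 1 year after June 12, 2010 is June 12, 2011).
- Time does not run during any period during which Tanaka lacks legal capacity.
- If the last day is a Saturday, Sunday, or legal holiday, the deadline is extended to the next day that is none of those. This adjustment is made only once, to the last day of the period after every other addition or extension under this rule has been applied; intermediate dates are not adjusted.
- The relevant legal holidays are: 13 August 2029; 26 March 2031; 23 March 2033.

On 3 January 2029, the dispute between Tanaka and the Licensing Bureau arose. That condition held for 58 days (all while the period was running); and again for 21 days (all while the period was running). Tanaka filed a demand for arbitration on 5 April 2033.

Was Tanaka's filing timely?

4 years after 3 January 2029 is January 3, 2033.
Tolling adds 58 days: January 3, 2033 + 58 days = March 2, 2033.
Tolling adds 21 days: March 2, 2033 + 21 days = March 23, 2033.
March 23, 2033 is a listed holiday. The next qualifying day is March 24, 2033.
The deadline is March 24, 2033; the filing on April 5, 2033 is after that date.

No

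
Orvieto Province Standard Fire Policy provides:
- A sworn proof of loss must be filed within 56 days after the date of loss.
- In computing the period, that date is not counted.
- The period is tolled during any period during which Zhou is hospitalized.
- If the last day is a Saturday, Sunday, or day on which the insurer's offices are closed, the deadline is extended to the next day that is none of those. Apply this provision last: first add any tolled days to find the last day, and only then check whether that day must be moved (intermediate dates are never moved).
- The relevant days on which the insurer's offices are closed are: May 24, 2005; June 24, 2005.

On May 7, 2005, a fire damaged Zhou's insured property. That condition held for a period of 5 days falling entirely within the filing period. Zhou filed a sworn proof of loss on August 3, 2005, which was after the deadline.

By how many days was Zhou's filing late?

56 days after May 7, 2005 is July 2, 2005.
Tolling adds 5 days: July 2, 2005 + 5 days = July 7, 2005.
July 7, 2005 is a Thursday and not a day on which the insurer's offices are closed, so no extension applies.
The deadline is July 7, 2005; from July 7, 2005 to August 3, 2005 is 27 days.

27 days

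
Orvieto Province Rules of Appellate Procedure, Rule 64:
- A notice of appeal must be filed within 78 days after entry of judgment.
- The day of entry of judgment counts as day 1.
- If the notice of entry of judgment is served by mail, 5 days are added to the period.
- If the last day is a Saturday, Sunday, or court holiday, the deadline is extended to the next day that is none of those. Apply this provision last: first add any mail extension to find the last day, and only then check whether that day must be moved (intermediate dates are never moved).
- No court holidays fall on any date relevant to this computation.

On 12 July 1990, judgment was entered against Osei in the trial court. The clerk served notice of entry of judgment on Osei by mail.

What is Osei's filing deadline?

October 2, 1990

Counting 12 July 1990 as day 1, day 78 is September 27, 1990.
Service was by mail, adding 5 days: September 27, 1990 + 5 days = October 2, 1990.
October 2, 1990 is a Tuesday and not a court holiday, so no extension applies.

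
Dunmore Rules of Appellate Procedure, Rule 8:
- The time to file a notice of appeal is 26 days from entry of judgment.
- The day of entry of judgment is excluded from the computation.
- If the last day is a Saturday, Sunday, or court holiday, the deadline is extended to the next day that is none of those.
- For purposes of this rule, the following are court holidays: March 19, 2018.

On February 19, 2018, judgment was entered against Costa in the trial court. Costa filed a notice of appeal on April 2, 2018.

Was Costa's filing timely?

No

26 days after February 19, 2018 is March 17, 2018.
March 17, 2018 is Saturday; March 18, 2018 is Sunday; March 19, 2018 is a listed holiday. The next qualifying day is March 20, 2018.
The deadline is March 20, 2018; the filing on April 2, 2018 is after that date.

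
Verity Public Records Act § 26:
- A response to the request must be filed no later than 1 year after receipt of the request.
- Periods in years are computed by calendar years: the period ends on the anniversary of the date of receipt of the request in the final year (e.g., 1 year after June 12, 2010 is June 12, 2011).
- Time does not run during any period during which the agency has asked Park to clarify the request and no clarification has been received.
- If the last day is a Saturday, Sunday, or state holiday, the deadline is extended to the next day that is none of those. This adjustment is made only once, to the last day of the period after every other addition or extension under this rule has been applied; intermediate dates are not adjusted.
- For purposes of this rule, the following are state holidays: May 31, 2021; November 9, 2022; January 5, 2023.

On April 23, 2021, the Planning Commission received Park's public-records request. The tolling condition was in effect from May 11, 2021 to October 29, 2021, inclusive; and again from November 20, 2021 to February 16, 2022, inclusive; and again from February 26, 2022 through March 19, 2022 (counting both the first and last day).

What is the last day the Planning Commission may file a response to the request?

1 year after April 23, 2021 is April 23, 2022.
From May 11, 2021 through October 29, 2021 inclusive is 172 days; tolling adds 172 days: April 23, 2022 + 172 days = October 12, 2022.
From November 20, 2021 through February 16, 2022 inclusive is 89 days; tolling adds 89 days: October 12, 2022 + 89 days = January 9, 2023.
From February 26, 2022 through March 19, 2022 inclusive is 22 days; tolling adds 22 days: January 9, 2023 + 22 days = January 31, 2023.
January 31, 2023 is a Tuesday and not a state holiday, so no extension applies.

January 31, 2023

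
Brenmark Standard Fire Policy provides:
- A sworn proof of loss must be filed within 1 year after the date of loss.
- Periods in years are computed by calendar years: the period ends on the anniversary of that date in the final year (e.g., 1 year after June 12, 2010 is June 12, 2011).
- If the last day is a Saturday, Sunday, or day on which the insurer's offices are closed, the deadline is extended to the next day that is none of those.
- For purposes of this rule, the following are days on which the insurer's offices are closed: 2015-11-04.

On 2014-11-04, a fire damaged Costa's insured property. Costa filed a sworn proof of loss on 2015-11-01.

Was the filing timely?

1 year after 2014-11-04 is November 4, 2015.
November 4, 2015 is a listed holiday. The next qualifying day is November 5, 2015.
The deadline is November 5, 2015; the filing on November 1, 2015 is on or before that date.

Yes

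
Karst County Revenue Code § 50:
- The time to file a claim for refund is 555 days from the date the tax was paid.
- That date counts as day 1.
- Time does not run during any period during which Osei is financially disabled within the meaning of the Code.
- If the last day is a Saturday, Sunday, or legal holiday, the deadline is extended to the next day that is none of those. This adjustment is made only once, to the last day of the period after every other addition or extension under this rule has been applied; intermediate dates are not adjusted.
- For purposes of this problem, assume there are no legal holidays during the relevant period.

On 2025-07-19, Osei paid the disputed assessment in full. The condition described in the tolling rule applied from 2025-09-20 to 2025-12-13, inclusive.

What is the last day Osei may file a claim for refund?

Counting 2025-07-19 as day 1, day 555 is January 24, 2027.
From September 20, 2025 through December 13, 2025 inclusive is 85 days; tolling adds 85 days: January 24, 2027 + 85 days = April 19, 2027.
April 19, 2027 is a Monday and not a legal holiday, so no extension applies.

April 19, 2027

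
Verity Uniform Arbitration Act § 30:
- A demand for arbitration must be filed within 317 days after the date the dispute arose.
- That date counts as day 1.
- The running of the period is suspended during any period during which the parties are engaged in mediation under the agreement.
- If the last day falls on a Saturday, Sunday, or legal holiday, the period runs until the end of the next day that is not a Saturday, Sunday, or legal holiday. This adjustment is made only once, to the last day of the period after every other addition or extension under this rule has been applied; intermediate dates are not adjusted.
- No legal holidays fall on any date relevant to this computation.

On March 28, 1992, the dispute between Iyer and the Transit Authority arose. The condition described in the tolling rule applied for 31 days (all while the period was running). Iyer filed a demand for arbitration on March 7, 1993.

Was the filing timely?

Counting March 28, 1992 as day 1, day 317 is February 7, 1993.
Tolling adds 31 days: February 7, 1993 + 31 days = March 10, 1993.
March 10, 1993 is a Wednesday and not a legal holiday, so no extension applies.
The deadline is March 10, 1993; the filing on March 7, 1993 is on or before that date.

Yes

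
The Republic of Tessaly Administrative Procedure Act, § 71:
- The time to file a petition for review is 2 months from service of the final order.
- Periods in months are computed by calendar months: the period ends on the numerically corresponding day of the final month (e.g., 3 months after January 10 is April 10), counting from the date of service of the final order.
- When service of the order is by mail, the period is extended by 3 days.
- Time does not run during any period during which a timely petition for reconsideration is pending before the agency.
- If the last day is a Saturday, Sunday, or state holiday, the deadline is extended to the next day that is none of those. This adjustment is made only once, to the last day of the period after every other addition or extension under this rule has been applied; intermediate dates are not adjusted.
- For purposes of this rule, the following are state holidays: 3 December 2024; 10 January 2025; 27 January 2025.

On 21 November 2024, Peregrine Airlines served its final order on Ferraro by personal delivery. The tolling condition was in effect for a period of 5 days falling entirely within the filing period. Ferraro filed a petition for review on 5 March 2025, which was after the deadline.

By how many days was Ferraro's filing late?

2 months after 21 November 2024 is January 21, 2025.
Service was not by mail, so no mail extension applies.
Tolling adds 5 days: January 21, 2025 + 5 days = January 26, 2025.
January 26, 2025 is Sunday; January 27, 2025 is a listed holiday. The next qualifying day is January 28, 2025.
The deadline is January 28, 2025; from January 28, 2025 to March 5, 2025 is 36 days.

36 days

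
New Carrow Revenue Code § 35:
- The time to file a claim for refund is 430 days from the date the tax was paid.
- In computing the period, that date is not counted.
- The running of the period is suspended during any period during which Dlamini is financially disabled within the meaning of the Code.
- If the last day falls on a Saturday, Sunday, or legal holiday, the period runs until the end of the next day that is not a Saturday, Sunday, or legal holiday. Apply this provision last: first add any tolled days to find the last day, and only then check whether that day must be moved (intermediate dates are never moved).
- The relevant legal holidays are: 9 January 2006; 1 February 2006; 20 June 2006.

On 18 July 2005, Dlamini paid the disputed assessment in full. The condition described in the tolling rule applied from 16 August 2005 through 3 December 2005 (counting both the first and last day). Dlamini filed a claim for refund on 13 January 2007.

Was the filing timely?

430 days after 18 July 2005 is September 21, 2006.
From August 16, 2005 through December 3, 2005 inclusive is 110 days; tolling adds 110 days: September 21, 2006 + 110 days = January 9, 2007.
January 9, 2007 is a Tuesday and not a legal holiday, so no extension applies.
The deadline is January 9, 2007; the filing on January 13, 2007 is after that date.

No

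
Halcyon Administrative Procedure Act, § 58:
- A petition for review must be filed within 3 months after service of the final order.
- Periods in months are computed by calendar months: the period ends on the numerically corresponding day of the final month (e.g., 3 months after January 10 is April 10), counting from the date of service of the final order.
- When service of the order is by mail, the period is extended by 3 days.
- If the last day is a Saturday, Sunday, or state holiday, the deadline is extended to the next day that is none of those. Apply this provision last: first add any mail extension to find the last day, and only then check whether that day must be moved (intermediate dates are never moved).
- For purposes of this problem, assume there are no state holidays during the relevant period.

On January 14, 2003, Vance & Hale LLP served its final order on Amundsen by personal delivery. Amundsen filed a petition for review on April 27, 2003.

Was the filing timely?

3 months after January 14, 2003 is April 14, 2003.
Service was not by mail, so no mail extension applies.
April 14, 2003 is a Monday and not a state holiday, so no extension applies.
The deadline is April 14, 2003; the filing on April 27, 2003 is after that date.

No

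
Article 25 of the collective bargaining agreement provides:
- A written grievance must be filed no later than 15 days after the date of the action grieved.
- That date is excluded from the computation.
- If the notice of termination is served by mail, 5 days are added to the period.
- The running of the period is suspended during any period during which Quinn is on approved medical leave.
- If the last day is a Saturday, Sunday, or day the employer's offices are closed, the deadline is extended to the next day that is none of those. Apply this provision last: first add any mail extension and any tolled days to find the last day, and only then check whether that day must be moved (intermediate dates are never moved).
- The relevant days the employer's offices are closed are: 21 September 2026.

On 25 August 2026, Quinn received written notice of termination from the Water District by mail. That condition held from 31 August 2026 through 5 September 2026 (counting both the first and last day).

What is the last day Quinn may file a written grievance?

September 22, 2026

15 days after 25 August 2026 is September 9, 2026.
Service was by mail, adding 5 days: September 9, 2026 + 5 days = September 14, 2026.
From August 31, 2026 through September 5, 2026 inclusive is 6 days; tolling adds 6 days: September 14, 2026 + 6 days = September 20, 2026.
September 20, 2026 is Sunday; September 21, 2026 is a listed holiday. The next qualifying day is September 22, 2026.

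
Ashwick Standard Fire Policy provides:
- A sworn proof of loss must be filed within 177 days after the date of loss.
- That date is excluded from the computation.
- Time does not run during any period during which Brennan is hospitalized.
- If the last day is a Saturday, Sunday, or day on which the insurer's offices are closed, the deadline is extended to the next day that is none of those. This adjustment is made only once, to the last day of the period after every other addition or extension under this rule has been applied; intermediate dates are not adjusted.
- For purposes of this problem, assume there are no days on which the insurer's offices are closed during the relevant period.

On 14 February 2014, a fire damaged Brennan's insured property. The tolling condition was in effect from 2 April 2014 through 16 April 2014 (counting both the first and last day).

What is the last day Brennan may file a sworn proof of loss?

August 25, 2014

177 days after 14 February 2014 is August 10, 2014.
From April 2, 2014 through April 16, 2014 inclusive is 15 days; tolling adds 15 days: August 10, 2014 + 15 days = August 25, 2014.
August 25, 2014 is a Monday and not a day on which the insurer's offices are closed, so no extension applies.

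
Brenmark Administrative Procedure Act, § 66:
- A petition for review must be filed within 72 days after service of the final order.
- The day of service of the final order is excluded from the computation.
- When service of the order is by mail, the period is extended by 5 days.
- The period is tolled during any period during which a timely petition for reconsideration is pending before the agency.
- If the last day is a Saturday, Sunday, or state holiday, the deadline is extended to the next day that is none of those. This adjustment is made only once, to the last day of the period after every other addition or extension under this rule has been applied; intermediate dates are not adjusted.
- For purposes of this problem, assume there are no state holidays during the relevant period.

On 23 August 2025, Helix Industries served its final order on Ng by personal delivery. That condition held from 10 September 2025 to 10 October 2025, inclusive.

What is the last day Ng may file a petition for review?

72 days after 23 August 2025 is November 3, 2025.
Service was not by mail, so no mail extension applies.
From September 10, 2025 through October 10, 2025 inclusive is 31 days; tolling adds 31 days: November 3, 2025 + 31 days = December 4, 2025.
December 4, 2025 is a Thursday and not a state holiday, so no extension applies.

December 4, 2025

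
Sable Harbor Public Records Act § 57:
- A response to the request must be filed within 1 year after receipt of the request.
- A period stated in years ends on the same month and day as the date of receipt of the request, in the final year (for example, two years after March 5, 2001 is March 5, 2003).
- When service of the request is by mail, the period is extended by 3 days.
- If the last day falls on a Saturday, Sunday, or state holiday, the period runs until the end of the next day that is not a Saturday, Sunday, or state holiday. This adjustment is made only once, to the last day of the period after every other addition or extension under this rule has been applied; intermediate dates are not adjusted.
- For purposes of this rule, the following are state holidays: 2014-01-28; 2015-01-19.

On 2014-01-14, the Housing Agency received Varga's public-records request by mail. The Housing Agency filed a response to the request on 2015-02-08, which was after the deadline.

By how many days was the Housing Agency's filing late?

1 year after 2014-01-14 is January 14, 2015.
Service was by mail, adding 3 days: January 14, 2015 + 3 days = January 17, 2015.
January 17, 2015 is Saturday; January 18, 2015 is Sunday; January 19, 2015 is a listed holiday. The next qualifying day is January 20, 2015.
The deadline is January 20, 2015; from January 20, 2015 to February 8, 2015 is 19 days.

19 days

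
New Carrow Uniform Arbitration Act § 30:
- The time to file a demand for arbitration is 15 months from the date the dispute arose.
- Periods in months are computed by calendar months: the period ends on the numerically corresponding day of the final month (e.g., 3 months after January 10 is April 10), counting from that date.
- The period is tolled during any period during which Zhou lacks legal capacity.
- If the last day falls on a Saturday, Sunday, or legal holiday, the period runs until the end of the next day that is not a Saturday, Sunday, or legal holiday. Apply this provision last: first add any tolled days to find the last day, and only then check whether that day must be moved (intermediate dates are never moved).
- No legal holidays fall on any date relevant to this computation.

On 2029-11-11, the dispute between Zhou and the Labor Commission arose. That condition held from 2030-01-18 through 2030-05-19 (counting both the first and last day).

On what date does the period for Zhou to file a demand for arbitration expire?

15 months after 2029-11-11 is February 11, 2031.
From January 18, 2030 through May 19, 2030 inclusive is 122 days; tolling adds 122 days: February 11, 2031 + 122 days = June 13, 2031.
June 13, 2031 is a Friday and not a legal holiday, so no extension applies.

June 13, 2031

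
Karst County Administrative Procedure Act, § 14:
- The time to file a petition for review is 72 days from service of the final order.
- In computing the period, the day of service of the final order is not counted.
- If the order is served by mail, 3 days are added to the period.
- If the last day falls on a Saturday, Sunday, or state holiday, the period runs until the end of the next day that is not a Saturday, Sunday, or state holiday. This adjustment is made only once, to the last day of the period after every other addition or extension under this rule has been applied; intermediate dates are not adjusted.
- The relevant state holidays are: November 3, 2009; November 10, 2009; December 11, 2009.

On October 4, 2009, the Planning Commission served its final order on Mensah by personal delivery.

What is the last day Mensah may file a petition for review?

72 days after October 4, 2009 is December 15, 2009.
Service was not by mail, so no mail extension applies.
December 15, 2009 is a Tuesday and not a state holiday, so no extension applies.

December 15, 2009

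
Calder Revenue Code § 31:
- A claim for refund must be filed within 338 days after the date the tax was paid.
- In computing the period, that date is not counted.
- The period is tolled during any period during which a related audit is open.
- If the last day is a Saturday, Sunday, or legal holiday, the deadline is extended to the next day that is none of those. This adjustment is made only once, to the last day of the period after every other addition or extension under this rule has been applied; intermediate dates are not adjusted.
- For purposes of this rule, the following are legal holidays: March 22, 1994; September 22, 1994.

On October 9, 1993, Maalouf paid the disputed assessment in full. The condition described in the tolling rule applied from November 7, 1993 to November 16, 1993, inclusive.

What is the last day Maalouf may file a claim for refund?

September 23, 1994

338 days after October 9, 1993 is September 12, 1994.
From November 7, 1993 through November 16, 1993 inclusive is 10 days; tolling adds 10 days: September 12, 1994 + 10 days = September 22, 1994.
September 22, 1994 is a listed holiday. The next qualifying day is September 23, 1994.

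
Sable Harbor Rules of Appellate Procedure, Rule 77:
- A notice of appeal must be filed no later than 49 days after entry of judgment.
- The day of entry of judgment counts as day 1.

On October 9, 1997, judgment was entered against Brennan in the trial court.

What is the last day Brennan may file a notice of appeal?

November 26, 1997

Counting October 9, 1997 as day 1, day 49 is November 26, 1997.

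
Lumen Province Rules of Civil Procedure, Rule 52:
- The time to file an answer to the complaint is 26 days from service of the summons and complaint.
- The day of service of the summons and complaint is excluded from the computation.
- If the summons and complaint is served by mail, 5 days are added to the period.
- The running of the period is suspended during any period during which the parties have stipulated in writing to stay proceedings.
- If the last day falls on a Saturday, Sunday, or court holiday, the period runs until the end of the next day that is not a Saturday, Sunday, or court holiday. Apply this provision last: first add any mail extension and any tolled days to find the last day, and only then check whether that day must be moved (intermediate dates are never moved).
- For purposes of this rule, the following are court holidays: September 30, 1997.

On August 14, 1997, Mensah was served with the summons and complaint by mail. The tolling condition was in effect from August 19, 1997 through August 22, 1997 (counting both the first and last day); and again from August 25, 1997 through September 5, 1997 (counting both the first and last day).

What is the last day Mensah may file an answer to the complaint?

26 days after August 14, 1997 is September 9, 1997.
Service was by mail, adding 5 days: September 9, 1997 + 5 days = September 14, 1997.
From August 19, 1997 through August 22, 1997 inclusive is 4 days; tolling adds 4 days: September 14, 1997 + 4 days = September 18, 1997.
From August 25, 1997 through September 5, 1997 inclusive is 12 days; tolling adds 12 days: September 18, 1997 + 12 days = September 30, 1997.
September 30, 1997 is a listed holiday. The next qualifying day is October 1, 1997.

October 1, 1997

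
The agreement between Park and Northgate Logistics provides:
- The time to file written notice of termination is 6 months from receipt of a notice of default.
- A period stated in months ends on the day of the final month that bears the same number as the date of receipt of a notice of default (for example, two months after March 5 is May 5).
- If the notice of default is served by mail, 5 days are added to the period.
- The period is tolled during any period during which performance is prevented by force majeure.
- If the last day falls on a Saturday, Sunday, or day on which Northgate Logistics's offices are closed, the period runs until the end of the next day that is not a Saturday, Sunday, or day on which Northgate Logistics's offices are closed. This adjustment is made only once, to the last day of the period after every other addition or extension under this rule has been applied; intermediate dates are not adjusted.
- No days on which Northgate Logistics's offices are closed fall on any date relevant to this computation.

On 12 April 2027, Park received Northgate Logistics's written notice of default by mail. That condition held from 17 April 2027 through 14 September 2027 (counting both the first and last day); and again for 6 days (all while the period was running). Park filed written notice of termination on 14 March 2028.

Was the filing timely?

6 months after 12 April 2027 is October 12, 2027.
Service was by mail, adding 5 days: October 12, 2027 + 5 days = October 17, 2027.
From April 17, 2027 through September 14, 2027 inclusive is 151 days; tolling adds 151 days: October 17, 2027 + 151 days = March 16, 2028.
Tolling adds 6 days: March 16, 2028 + 6 days = March 22, 2028.
March 22, 2028 is a Wednesday and not a day on which Northgate Logistics's offices are closed, so no extension applies.
The deadline is March 22, 2028; the filing on March 14, 2028 is on or before that date.

Yes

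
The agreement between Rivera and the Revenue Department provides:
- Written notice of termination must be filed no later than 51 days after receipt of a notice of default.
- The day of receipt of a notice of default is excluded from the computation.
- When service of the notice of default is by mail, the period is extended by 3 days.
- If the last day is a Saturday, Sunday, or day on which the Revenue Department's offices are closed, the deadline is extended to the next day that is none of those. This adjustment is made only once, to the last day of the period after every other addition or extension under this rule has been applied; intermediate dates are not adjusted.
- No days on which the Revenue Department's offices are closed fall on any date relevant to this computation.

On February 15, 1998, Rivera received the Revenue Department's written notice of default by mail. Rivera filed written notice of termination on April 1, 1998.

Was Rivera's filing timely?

Yes

51 days after February 15, 1998 is April 7, 1998.
Service was by mail, adding 3 days: April 7, 1998 + 3 days = April 10, 1998.
April 10, 1998 is a Friday and not a day on which the Revenue Department's offices are closed, so no extension applies.
The deadline is April 10, 1998; the filing on April 1, 1998 is on or before that date.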